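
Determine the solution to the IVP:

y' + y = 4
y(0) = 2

General solution: y = 4 + Ce^(-x)
Applying y(0) = 2: C = 2 - 4 = -2
Particular solution: y = 4 - 2e^(-x)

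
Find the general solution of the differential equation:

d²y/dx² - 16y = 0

Characteristic equation: r² - 16 = 0
Roots: r = 4, -4 (distinct real)
General solution: y = C₁e^(4x) + C₂e^(-4x)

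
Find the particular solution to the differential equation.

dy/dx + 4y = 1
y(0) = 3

General solution: y = 1/4 + Ce^(-4x)
Applying y(0) = 3: C = 3 - 1/4 = 11/4
Particular solution: y = 1/4 + (11/4)e^(-4x)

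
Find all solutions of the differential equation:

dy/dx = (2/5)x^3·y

Separating variables and integrating:
ln|y| = x^4/10 + C

General solution: y = Ce^(x^4/10)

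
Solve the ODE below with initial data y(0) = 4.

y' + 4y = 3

General solution: y = 3/4 + Ce^(-4x)
Applying y(0) = 4: C = 4 - 3/4 = 13/4
Particular solution: y = 3/4 + (13/4)e^(-4x)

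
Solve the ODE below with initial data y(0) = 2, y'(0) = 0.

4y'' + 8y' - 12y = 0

General solution: y = C₁e^x + C₂e^(-3x)
Applying ICs: C₁ = 3/2, C₂ = 1/2
Particular solution: y = (3/2)e^x + (1/2)e^(-3x)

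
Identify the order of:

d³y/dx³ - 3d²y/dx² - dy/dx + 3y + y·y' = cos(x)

The order is 3 (highest derivative is of order 3).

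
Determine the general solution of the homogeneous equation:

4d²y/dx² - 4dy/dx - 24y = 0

Characteristic equation: 4r² - 4r - 24 = 0
Divide by 4: r² - r - 6 = 0
Roots: r = 3, -2 (distinct real)
General solution: y = C₁e^(3x) + C₂e^(-2x)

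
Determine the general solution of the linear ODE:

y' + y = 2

Using integrating factor method:

General solution: y = 2 + Ce^(-x)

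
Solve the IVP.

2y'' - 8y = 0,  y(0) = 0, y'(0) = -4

General solution: y = C₁e^(2x) + C₂e^(-2x)
Applying ICs: C₁ = -1, C₂ = 1
Particular solution: y = -e^(2x) + e^(-2x)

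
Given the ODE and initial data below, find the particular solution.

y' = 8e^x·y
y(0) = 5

General solution: y = Ce^(8e^x)
Applying IC y(0) = 5:
Particular solution: y = 5e^(8(e^x - 1))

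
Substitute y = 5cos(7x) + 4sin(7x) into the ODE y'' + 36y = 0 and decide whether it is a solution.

Verification:
y'' = -245cos(7x) - 196sin(7x)
y'' + 36y ≠ 0 (frequency mismatch: got 49 instead of 36)

No, it is not a solution.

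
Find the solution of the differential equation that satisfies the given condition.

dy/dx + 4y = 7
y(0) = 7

General solution: y = 7/4 + Ce^(-4x)
Applying y(0) = 7: C = 7 - 7/4 = 21/4
Particular solution: y = 7/4 + (21/4)e^(-4x)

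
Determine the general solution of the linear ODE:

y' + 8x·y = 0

Using integrating factor method:

General solution: y = Ce^(-4x^2)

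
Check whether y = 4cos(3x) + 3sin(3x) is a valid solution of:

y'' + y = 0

Verification:
y'' = -36cos(3x) - 27sin(3x)
y'' + y ≠ 0 (frequency mismatch: got 9 instead of 1)

No, it is not a solution.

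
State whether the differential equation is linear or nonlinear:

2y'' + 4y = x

Linear (y and its derivatives appear to the first power only, no products of y terms)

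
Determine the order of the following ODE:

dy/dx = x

The order is 1 (highest derivative is of order 1).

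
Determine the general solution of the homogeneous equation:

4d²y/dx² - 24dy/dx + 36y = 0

Characteristic equation: 4r² - 24r + 36 = 0
Divide by 4: r² - 6r + 9 = 0
Factored: (r - 3)² = 0
Repeated root: r = 3
General solution: y = (C₁ + C₂x)e^(3x)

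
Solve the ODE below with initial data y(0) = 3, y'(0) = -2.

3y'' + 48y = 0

General solution: y = C₁cos(4x) + C₂sin(4x)
Complex roots r = ±4i
Applying ICs: C₁ = 3, C₂ = -1/2
Particular solution: y = 3cos(4x) - (1/2)sin(4x)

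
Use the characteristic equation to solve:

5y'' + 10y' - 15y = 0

Characteristic equation: 5r² + 10r - 15 = 0
Divide by 5: r² + 2r - 3 = 0
Roots: r = 1, -3 (distinct real)
General solution: y = C₁e^x + C₂e^(-3x)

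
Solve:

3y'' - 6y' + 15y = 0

Characteristic equation: 3r² - 6r + 15 = 0
Divide by 3: r² - 2r + 5 = 0
Roots: r = 1 ± 2i (complex conjugates)
General solution: y = e^x(C₁cos(2x) + C₂sin(2x))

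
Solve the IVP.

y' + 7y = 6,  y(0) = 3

General solution: y = 6/7 + Ce^(-7x)
Applying y(0) = 3: C = 3 - 6/7 = 15/7
Particular solution: y = 6/7 + (15/7)e^(-7x)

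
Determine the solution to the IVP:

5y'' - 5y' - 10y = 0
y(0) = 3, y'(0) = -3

General solution: y = C₁e^(2x) + C₂e^(-x)
Applying ICs: C₁ = 0, C₂ = 3
Particular solution: y = 3e^(-x)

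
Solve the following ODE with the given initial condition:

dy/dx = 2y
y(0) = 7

General solution: y = Ce^(2x)
Applying IC y(0) = 7:
Particular solution: y = 7e^(2x)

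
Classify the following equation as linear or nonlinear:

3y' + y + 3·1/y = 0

Nonlinear (1/y term)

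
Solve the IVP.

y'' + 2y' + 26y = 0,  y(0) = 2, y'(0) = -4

General solution: y = e^(-x)(C₁cos(5x) + C₂sin(5x))
Complex roots r = -1 ± 5i
Applying ICs: C₁ = 2, C₂ = -2/5
Particular solution: y = e^(-x)(2cos(5x) - (2/5)sin(5x))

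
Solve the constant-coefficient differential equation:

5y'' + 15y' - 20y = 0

Characteristic equation: 5r² + 15r - 20 = 0
Divide by 5: r² + 3r - 4 = 0
Roots: r = 1, -4 (distinct real)
General solution: y = C₁e^x + C₂e^(-4x)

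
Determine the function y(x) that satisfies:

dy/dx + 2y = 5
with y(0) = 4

General solution: y = 5/2 + Ce^(-2x)
Applying y(0) = 4: C = 4 - 5/2 = 3/2
Particular solution: y = 5/2 + (3/2)e^(-2x)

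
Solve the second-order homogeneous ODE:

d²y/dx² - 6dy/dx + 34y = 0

Characteristic equation: r² - 6r + 34 = 0
Roots: r = 3 ± 5i (complex conjugates)
General solution: y = e^(3x)(C₁cos(5x) + C₂sin(5x))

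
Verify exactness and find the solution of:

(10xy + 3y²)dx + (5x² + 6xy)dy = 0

Verify exactness: ∂M/∂y = ∂N/∂x ✓
Find F(x,y) such that ∂F/∂x = M, ∂F/∂y = N
Solution: 5x²y + 3xy² = C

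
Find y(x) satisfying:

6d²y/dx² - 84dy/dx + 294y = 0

Characteristic equation: 6r² - 84r + 294 = 0
Divide by 6: r² - 14r + 49 = 0
Factored: (r - 7)² = 0
Repeated root: r = 7
General solution: y = (C₁ + C₂x)e^(7x)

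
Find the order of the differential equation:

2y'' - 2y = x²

The order is 2 (highest derivative is of order 2).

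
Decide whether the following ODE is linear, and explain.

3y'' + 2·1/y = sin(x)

Nonlinear (1/y term)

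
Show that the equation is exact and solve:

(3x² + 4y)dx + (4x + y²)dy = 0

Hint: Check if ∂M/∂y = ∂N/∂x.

Verify exactness: ∂M/∂y = ∂N/∂x ✓
Find F(x,y) such that ∂F/∂x = M, ∂F/∂y = N
Solution: x³ + 4xy + y³/3 = C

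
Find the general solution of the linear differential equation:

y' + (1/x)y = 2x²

Using integrating factor method:

General solution: y = (1/2)x^3 + C/x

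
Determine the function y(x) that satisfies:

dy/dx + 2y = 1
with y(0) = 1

General solution: y = 1/2 + Ce^(-2x)
Applying y(0) = 1: C = 1 - 1/2 = 1/2
Particular solution: y = 1/2 + (1/2)e^(-2x)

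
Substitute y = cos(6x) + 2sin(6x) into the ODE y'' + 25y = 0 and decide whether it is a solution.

Verification:
y'' = -36cos(6x) - 72sin(6x)
y'' + 25y ≠ 0 (frequency mismatch: got 36 instead of 25)

No, it is not a solution.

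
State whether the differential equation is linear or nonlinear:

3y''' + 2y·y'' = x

Nonlinear (y·y'' term)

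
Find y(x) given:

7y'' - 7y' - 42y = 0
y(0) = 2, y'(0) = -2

General solution: y = C₁e^(3x) + C₂e^(-2x)
Applying ICs: C₁ = 2/5, C₂ = 8/5
Particular solution: y = (2/5)e^(3x) + (8/5)e^(-2x)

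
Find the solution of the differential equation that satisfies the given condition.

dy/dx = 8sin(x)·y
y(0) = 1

General solution: y = Ce^(-8cos(x))
Applying IC y(0) = 1:
Particular solution: y = e^(8(1-cos(x)))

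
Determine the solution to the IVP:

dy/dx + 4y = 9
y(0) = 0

General solution: y = 9/4 + Ce^(-4x)
Applying y(0) = 0: C = 0 - 9/4 = -9/4
Particular solution: y = 9/4 - (9/4)e^(-4x)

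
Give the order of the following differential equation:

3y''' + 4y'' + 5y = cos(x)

The order is 3 (highest derivative is of order 3).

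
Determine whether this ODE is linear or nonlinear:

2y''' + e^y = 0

Nonlinear (e^y is nonlinear in y)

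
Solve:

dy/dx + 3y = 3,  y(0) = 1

General solution: y = 1 + Ce^(-3x)
Applying y(0) = 1: C = 1 - 1 = 0
Particular solution: y = 1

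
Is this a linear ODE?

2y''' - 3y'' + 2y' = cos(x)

Yes. Linear (y and its derivatives appear to the first power only, no products of y terms)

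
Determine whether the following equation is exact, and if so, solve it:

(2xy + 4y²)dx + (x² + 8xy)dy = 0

Verify exactness: ∂M/∂y = ∂N/∂x ✓
Find F(x,y) such that ∂F/∂x = M, ∂F/∂y = N
Solution: x²y + 4xy² = C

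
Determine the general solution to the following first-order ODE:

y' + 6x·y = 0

Using integrating factor method:

General solution: y = Ce^(-3x^2)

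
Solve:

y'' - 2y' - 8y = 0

Characteristic equation: r² - 2r - 8 = 0
Roots: r = 4, -2 (distinct real)
General solution: y = C₁e^(4x) + C₂e^(-2x)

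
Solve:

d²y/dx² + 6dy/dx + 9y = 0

Characteristic equation: r² + 6r + 9 = 0
Factored: (r + 3)² = 0
Repeated root: r = -3
General solution: y = (C₁ + C₂x)e^(-3x)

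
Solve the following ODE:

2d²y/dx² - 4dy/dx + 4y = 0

Characteristic equation: 2r² - 4r + 4 = 0
Divide by 2: r² - 2r + 2 = 0
Roots: r = 1 ± i (complex conjugates)
General solution: y = e^x(C₁cos(x) + C₂sin(x))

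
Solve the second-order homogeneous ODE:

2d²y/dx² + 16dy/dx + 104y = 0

Characteristic equation: 2r² + 16r + 104 = 0
Divide by 2: r² + 8r + 52 = 0
Roots: r = -4 ± 6i (complex conjugates)
General solution: y = e^(-4x)(C₁cos(6x) + C₂sin(6x))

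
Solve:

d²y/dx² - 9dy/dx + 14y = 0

Characteristic equation: r² - 9r + 14 = 0
Roots: r = 7, 2 (distinct real)
General solution: y = C₁e^(7x) + C₂e^(2x)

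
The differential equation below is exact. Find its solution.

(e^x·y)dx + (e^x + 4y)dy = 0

Verify exactness: ∂M/∂y = ∂N/∂x ✓
Find F(x,y) such that ∂F/∂x = M, ∂F/∂y = N
Solution: e^x·y + 2y² = C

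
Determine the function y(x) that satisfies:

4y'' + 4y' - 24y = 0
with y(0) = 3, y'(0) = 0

General solution: y = C₁e^(2x) + C₂e^(-3x)
Applying ICs: C₁ = 9/5, C₂ = 6/5
Particular solution: y = (9/5)e^(2x) + (6/5)e^(-3x)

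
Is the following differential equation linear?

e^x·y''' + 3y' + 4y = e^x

Yes. Linear (y and its derivatives appear to the first power only, no products of y terms)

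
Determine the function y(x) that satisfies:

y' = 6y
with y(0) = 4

General solution: y = Ce^(6x)
Applying IC y(0) = 4:
Particular solution: y = 4e^(6x)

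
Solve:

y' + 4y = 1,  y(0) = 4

General solution: y = 1/4 + Ce^(-4x)
Applying y(0) = 4: C = 4 - 1/4 = 15/4
Particular solution: y = 1/4 + (15/4)e^(-4x)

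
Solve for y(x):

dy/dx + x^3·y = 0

Using integrating factor method:

General solution: y = Ce^(-x^4/4)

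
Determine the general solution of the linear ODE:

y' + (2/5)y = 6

Using integrating factor method:

General solution: y = 15 + Ce^(-2x/5)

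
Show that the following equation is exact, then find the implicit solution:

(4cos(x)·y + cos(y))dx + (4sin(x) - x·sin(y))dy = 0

Verify exactness: ∂M/∂y = ∂N/∂x ✓
Find F(x,y) such that ∂F/∂x = M, ∂F/∂y = N
Solution: 4sin(x)·y + x·cos(y) = C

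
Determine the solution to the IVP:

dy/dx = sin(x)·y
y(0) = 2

General solution: y = Ce^(-cos(x))
Applying IC y(0) = 2:
Particular solution: y = 2e^(1-cos(x))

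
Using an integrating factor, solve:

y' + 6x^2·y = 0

Using integrating factor method:

General solution: y = Ce^(-2x^3)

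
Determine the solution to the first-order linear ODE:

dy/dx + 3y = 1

Using integrating factor method:

General solution: y = 1/3 + Ce^(-3x)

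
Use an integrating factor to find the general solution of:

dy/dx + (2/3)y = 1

Using integrating factor method:

General solution: y = 3/2 + Ce^(-2x/3)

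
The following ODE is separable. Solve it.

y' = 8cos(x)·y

Separating variables and integrating:
ln|y| = 8sin(x) + C

General solution: y = Ce^(8sin(x))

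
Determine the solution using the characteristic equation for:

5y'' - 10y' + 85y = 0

Characteristic equation: 5r² - 10r + 85 = 0
Divide by 5: r² - 2r + 17 = 0
Roots: r = 1 ± 4i (complex conjugates)
General solution: y = e^x(C₁cos(4x) + C₂sin(4x))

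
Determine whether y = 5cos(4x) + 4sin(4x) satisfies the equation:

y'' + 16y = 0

Verification:
y'' = -80cos(4x) - 64sin(4x)
y'' + 16y = 0 ✓

Yes, it is a solution.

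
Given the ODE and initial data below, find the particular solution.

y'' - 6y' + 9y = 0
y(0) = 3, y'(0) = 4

General solution: y = (C₁ + C₂x)e^(3x)
Repeated root r = 3
Applying ICs: C₁ = 3, C₂ = -5
Particular solution: y = (3 - 5x)e^(3x)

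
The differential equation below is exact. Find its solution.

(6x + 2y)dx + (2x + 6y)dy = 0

Verify exactness: ∂M/∂y = ∂N/∂x ✓
Find F(x,y) such that ∂F/∂x = M, ∂F/∂y = N
Solution: 3x² + 2xy + 3y² = C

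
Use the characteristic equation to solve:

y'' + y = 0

Characteristic equation: r² + 1 = 0
Roots: r = ±i (complex conjugates)
General solution: y = C₁cos(x) + C₂sin(x)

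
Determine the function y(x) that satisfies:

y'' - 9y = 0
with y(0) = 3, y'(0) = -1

General solution: y = C₁e^(3x) + C₂e^(-3x)
Applying ICs: C₁ = 4/3, C₂ = 5/3
Particular solution: y = (4/3)e^(3x) + (5/3)e^(-3x)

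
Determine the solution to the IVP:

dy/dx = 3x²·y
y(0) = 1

General solution: y = Ce^(x³)
Applying IC y(0) = 1:
Particular solution: y = e^(x³)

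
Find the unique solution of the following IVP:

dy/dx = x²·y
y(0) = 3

General solution: y = Ce^(x³/3)
Applying IC y(0) = 3:
Particular solution: y = 3e^(x³/3)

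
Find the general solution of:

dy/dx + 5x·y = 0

Using integrating factor method:

General solution: y = Ce^(-5x^2/2)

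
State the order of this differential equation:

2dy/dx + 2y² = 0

The order is 1 (highest derivative is of order 1).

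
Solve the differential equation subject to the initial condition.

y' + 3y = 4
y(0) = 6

General solution: y = 4/3 + Ce^(-3x)
Applying y(0) = 6: C = 6 - 4/3 = 14/3
Particular solution: y = 4/3 + (14/3)e^(-3x)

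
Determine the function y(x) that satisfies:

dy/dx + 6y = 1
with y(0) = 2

General solution: y = 1/6 + Ce^(-6x)
Applying y(0) = 2: C = 2 - 1/6 = 11/6
Particular solution: y = 1/6 + (11/6)e^(-6x)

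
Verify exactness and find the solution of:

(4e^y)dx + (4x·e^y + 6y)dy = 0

Verify exactness: ∂M/∂y = ∂N/∂x ✓
Find F(x,y) such that ∂F/∂x = M, ∂F/∂y = N
Solution: 4x·e^y + 3y² = C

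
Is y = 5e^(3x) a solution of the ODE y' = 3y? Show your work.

Verification:
y = 5e^(3x)
y' = 15e^(3x)
3y = 15e^(3x)
y' = 3y ✓

Yes, it is a solution.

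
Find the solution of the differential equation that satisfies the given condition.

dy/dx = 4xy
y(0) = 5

General solution: y = Ce^(2x²)
Applying IC y(0) = 5:
Particular solution: y = 5e^(2x²)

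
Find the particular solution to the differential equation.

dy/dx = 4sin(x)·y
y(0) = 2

General solution: y = Ce^(-4cos(x))
Applying IC y(0) = 2:
Particular solution: y = 2e^(4(1-cos(x)))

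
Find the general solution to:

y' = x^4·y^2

Separating variables and integrating:
-1/y = x^5/5 + C

General solution: y^-1 = (-1/5)x^5 + C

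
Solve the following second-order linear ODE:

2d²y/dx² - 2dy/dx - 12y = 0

Characteristic equation: 2r² - 2r - 12 = 0
Divide by 2: r² - r - 6 = 0
Roots: r = 3, -2 (distinct real)
General solution: y = C₁e^(3x) + C₂e^(-2x)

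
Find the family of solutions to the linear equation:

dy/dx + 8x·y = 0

Using integrating factor method:

General solution: y = Ce^(-4x^2)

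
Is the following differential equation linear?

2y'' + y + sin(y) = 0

No. Nonlinear (sin(y) is nonlinear in y)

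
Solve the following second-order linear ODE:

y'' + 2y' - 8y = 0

Characteristic equation: r² + 2r - 8 = 0
Roots: r = 2, -4 (distinct real)
General solution: y = C₁e^(2x) + C₂e^(-4x)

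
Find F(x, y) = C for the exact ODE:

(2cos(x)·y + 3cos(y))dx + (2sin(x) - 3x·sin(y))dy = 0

Verify exactness: ∂M/∂y = ∂N/∂x ✓
Find F(x,y) such that ∂F/∂x = M, ∂F/∂y = N
Solution: 2sin(x)·y + 3x·cos(y) = C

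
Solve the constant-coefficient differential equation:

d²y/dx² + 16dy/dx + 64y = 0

Characteristic equation: r² + 16r + 64 = 0
Factored: (r + 8)² = 0
Repeated root: r = -8
General solution: y = (C₁ + C₂x)e^(-8x)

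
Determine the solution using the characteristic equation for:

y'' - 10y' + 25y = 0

Characteristic equation: r² - 10r + 25 = 0
Factored: (r - 5)² = 0
Repeated root: r = 5
General solution: y = (C₁ + C₂x)e^(5x)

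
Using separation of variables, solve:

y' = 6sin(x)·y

Separating variables and integrating:
ln|y| = -6cos(x) + C

General solution: y = Ce^(-6cos(x))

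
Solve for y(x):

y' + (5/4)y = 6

Using integrating factor method:

General solution: y = 24/5 + Ce^(-5x/4)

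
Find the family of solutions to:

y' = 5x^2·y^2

Separating variables and integrating:
-1/y = 5x^3/3 + C

General solution: y^-1 = (-5/3)x^3 + C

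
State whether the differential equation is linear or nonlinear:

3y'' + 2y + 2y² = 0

Nonlinear (y² term)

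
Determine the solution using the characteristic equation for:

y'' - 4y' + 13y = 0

Characteristic equation: r² - 4r + 13 = 0
Roots: r = 2 ± 3i (complex conjugates)
General solution: y = e^(2x)(C₁cos(3x) + C₂sin(3x))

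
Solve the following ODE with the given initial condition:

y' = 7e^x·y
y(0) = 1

General solution: y = Ce^(7e^x)
Applying IC y(0) = 1:
Particular solution: y = e^(7(e^x - 1))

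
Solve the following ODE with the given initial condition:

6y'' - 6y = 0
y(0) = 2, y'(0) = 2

General solution: y = C₁e^x + C₂e^(-x)
Applying ICs: C₁ = 2, C₂ = 0
Particular solution: y = 2e^x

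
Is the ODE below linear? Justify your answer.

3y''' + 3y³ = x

No. Nonlinear (y³ term)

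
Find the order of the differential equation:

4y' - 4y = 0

The order is 1 (highest derivative is of order 1).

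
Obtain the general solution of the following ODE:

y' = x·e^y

Separating variables and integrating:
-e^(-y) = x²/2 + C

General solution: y = -ln(C - x²/2)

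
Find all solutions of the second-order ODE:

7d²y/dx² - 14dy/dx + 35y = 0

Characteristic equation: 7r² - 14r + 35 = 0
Divide by 7: r² - 2r + 5 = 0
Roots: r = 1 ± 2i (complex conjugates)
General solution: y = e^x(C₁cos(2x) + C₂sin(2x))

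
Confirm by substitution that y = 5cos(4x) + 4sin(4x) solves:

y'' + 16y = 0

Verification:
y'' = -80cos(4x) - 64sin(4x)
y'' + 16y = 0 ✓

Yes, it is a solution.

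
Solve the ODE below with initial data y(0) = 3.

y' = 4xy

General solution: y = Ce^(2x²)
Applying IC y(0) = 3:
Particular solution: y = 3e^(2x²)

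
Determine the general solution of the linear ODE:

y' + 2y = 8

Using integrating factor method:

General solution: y = 4 + Ce^(-2x)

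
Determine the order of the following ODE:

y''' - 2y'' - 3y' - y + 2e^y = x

The order is 3 (highest derivative is of order 3).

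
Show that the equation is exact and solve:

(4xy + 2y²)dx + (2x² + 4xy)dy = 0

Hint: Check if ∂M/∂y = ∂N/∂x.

Verify exactness: ∂M/∂y = ∂N/∂x ✓
Find F(x,y) such that ∂F/∂x = M, ∂F/∂y = N
Solution: 2x²y + 2xy² = C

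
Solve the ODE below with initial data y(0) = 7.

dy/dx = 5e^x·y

General solution: y = Ce^(5e^x)
Applying IC y(0) = 7:
Particular solution: y = 7e^(5(e^x - 1))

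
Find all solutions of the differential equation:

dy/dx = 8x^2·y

Separating variables and integrating:
ln|y| = 8x^3/3 + C

General solution: y = Ce^(8x^3/3)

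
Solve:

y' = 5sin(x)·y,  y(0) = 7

General solution: y = Ce^(-5cos(x))
Applying IC y(0) = 7:
Particular solution: y = 7e^(5(1-cos(x)))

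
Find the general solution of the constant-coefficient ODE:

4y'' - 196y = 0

Characteristic equation: 4r² - 196 = 0
Divide by 4: r² - 49 = 0
Roots: r = 7, -7 (distinct real)
General solution: y = C₁e^(7x) + C₂e^(-7x)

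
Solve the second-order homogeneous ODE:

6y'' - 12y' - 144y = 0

Characteristic equation: 6r² - 12r - 144 = 0
Divide by 6: r² - 2r - 24 = 0
Roots: r = 6, -4 (distinct real)
General solution: y = C₁e^(6x) + C₂e^(-4x)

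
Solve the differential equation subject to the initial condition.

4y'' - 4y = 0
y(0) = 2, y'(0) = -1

General solution: y = C₁e^x + C₂e^(-x)
Applying ICs: C₁ = 1/2, C₂ = 3/2
Particular solution: y = (1/2)e^x + (3/2)e^(-x)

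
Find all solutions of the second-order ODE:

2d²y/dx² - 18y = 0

Characteristic equation: 2r² - 18 = 0
Divide by 2: r² - 9 = 0
Roots: r = 3, -3 (distinct real)
General solution: y = C₁e^(3x) + C₂e^(-3x)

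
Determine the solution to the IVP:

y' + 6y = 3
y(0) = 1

General solution: y = 1/2 + Ce^(-6x)
Applying y(0) = 1: C = 1 - 1/2 = 1/2
Particular solution: y = 1/2 + (1/2)e^(-6x)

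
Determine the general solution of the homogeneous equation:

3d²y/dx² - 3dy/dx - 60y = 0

Characteristic equation: 3r² - 3r - 60 = 0
Divide by 3: r² - r - 20 = 0
Roots: r = 5, -4 (distinct real)
General solution: y = C₁e^(5x) + C₂e^(-4x)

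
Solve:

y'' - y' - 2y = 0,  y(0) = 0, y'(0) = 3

General solution: y = C₁e^(2x) + C₂e^(-x)
Applying ICs: C₁ = 1, C₂ = -1
Particular solution: y = e^(2x) - e^(-x)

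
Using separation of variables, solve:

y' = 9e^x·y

Separating variables and integrating:
ln|y| = 9e^x + C

General solution: y = Ce^(9e^x)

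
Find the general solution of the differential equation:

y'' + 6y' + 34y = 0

Characteristic equation: r² + 6r + 34 = 0
Roots: r = -3 ± 5i (complex conjugates)
General solution: y = e^(-3x)(C₁cos(5x) + C₂sin(5x))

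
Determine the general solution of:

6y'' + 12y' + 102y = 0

Characteristic equation: 6r² + 12r + 102 = 0
Divide by 6: r² + 2r + 17 = 0
Roots: r = -1 ± 4i (complex conjugates)
General solution: y = e^(-x)(C₁cos(4x) + C₂sin(4x))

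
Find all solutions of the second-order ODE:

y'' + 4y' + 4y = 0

Characteristic equation: r² + 4r + 4 = 0
Factored: (r + 2)² = 0
Repeated root: r = -2
General solution: y = (C₁ + C₂x)e^(-2x)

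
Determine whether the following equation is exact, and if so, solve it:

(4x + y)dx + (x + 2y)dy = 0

Verify exactness: ∂M/∂y = ∂N/∂x ✓
Find F(x,y) such that ∂F/∂x = M, ∂F/∂y = N
Solution: 2x² + xy + y² = C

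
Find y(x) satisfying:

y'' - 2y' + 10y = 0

Characteristic equation: r² - 2r + 10 = 0
Roots: r = 1 ± 3i (complex conjugates)
General solution: y = e^x(C₁cos(3x) + C₂sin(3x))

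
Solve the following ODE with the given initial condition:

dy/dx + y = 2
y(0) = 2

General solution: y = 2 + Ce^(-x)
Applying y(0) = 2: C = 2 - 2 = 0
Particular solution: y = 2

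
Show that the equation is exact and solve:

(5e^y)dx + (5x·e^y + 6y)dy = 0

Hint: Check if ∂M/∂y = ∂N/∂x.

Verify exactness: ∂M/∂y = ∂N/∂x ✓
Find F(x,y) such that ∂F/∂x = M, ∂F/∂y = N
Solution: 5x·e^y + 3y² = C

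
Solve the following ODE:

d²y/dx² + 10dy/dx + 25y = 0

Characteristic equation: r² + 10r + 25 = 0
Factored: (r + 5)² = 0
Repeated root: r = -5
General solution: y = (C₁ + C₂x)e^(-5x)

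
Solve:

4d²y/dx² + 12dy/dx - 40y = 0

Characteristic equation: 4r² + 12r - 40 = 0
Divide by 4: r² + 3r - 10 = 0
Roots: r = 2, -5 (distinct real)
General solution: y = C₁e^(2x) + C₂e^(-5x)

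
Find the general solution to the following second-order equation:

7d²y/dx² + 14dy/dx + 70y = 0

Characteristic equation: 7r² + 14r + 70 = 0
Divide by 7: r² + 2r + 10 = 0
Roots: r = -1 ± 3i (complex conjugates)
General solution: y = e^(-x)(C₁cos(3x) + C₂sin(3x))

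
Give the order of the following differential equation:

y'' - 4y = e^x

The order is 2 (highest derivative is of order 2).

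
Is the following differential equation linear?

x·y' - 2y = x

Yes. Linear (y and its derivatives appear to the first power only, no products of y terms)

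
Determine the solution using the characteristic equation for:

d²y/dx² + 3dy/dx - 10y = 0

Characteristic equation: r² + 3r - 10 = 0
Roots: r = 2, -5 (distinct real)
General solution: y = C₁e^(2x) + C₂e^(-5x)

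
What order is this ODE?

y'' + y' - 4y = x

The order is 2 (highest derivative is of order 2).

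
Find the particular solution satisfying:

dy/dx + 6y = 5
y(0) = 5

General solution: y = 5/6 + Ce^(-6x)
Applying y(0) = 5: C = 5 - 5/6 = 25/6
Particular solution: y = 5/6 + (25/6)e^(-6x)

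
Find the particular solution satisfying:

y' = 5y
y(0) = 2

General solution: y = Ce^(5x)
Applying IC y(0) = 2:
Particular solution: y = 2e^(5x)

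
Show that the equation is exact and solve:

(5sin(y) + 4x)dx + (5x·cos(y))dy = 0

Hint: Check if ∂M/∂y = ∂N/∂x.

Verify exactness: ∂M/∂y = ∂N/∂x ✓
Find F(x,y) such that ∂F/∂x = M, ∂F/∂y = N
Solution: 5x·sin(y) + 2x² = C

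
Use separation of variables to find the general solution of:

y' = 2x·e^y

Separating variables and integrating:
-e^(-y) = x² + C

General solution: y = -ln(C - x²)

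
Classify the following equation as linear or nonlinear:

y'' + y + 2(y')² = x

Nonlinear ((y')² term)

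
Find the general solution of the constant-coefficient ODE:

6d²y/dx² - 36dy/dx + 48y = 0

Characteristic equation: 6r² - 36r + 48 = 0
Divide by 6: r² - 6r + 8 = 0
Roots: r = 4, 2 (distinct real)
General solution: y = C₁e^(4x) + C₂e^(2x)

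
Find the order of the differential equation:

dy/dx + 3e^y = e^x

The order is 1 (highest derivative is of order 1).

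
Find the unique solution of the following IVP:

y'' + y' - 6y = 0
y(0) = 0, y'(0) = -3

General solution: y = C₁e^(2x) + C₂e^(-3x)
Applying ICs: C₁ = -3/5, C₂ = 3/5
Particular solution: y = -(3/5)e^(2x) + (3/5)e^(-3x)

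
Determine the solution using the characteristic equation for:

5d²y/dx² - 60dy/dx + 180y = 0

Characteristic equation: 5r² - 60r + 180 = 0
Divide by 5: r² - 12r + 36 = 0
Factored: (r - 6)² = 0
Repeated root: r = 6
General solution: y = (C₁ + C₂x)e^(6x)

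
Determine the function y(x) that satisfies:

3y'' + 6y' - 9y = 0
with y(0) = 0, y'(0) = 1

General solution: y = C₁e^x + C₂e^(-3x)
Applying ICs: C₁ = 1/4, C₂ = -1/4
Particular solution: y = (1/4)e^x - (1/4)e^(-3x)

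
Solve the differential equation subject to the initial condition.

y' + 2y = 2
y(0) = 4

General solution: y = 1 + Ce^(-2x)
Applying y(0) = 4: C = 4 - 1 = 3
Particular solution: y = 1 + 3e^(-2x)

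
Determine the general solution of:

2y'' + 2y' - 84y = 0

Characteristic equation: 2r² + 2r - 84 = 0
Divide by 2: r² + r - 42 = 0
Roots: r = 6, -7 (distinct real)
General solution: y = C₁e^(6x) + C₂e^(-7x)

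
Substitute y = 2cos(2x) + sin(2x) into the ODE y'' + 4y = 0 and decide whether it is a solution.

Verification:
y'' = -8cos(2x) - 4sin(2x)
y'' + 4y = 0 ✓

Yes, it is a solution.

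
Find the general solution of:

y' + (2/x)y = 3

Using integrating factor method:

General solution: y = x + Cx^(-2)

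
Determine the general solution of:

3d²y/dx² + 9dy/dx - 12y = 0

Characteristic equation: 3r² + 9r - 12 = 0
Divide by 3: r² + 3r - 4 = 0
Roots: r = 1, -4 (distinct real)
General solution: y = C₁e^x + C₂e^(-4x)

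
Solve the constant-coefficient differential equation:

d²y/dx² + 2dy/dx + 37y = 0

Characteristic equation: r² + 2r + 37 = 0
Roots: r = -1 ± 6i (complex conjugates)
General solution: y = e^(-x)(C₁cos(6x) + C₂sin(6x))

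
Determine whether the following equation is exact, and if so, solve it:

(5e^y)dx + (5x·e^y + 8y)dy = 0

Verify exactness: ∂M/∂y = ∂N/∂x ✓
Find F(x,y) such that ∂F/∂x = M, ∂F/∂y = N
Solution: 5x·e^y + 4y² = C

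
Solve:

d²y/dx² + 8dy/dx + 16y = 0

Characteristic equation: r² + 8r + 16 = 0
Factored: (r + 4)² = 0
Repeated root: r = -4
General solution: y = (C₁ + C₂x)e^(-4x)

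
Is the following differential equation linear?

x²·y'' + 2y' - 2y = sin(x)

Yes. Linear (y and its derivatives appear to the first power only, no products of y terms)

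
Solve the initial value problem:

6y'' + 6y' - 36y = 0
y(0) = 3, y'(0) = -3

General solution: y = C₁e^(2x) + C₂e^(-3x)
Applying ICs: C₁ = 6/5, C₂ = 9/5
Particular solution: y = (6/5)e^(2x) + (9/5)e^(-3x)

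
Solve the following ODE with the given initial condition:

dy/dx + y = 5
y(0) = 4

General solution: y = 5 + Ce^(-x)
Applying y(0) = 4: C = 4 - 5 = -1
Particular solution: y = 5 - e^(-x)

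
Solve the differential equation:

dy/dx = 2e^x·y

Separating variables and integrating:
ln|y| = 2e^x + C

General solution: y = Ce^(2e^x)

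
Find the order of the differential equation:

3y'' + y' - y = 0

The order is 2 (highest derivative is of order 2).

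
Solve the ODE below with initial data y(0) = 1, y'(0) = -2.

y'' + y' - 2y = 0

General solution: y = C₁e^x + C₂e^(-2x)
Applying ICs: C₁ = 0, C₂ = 1
Particular solution: y = e^(-2x)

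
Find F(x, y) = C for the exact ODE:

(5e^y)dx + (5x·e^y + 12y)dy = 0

Verify exactness: ∂M/∂y = ∂N/∂x ✓
Find F(x,y) such that ∂F/∂x = M, ∂F/∂y = N
Solution: 5x·e^y + 6y² = C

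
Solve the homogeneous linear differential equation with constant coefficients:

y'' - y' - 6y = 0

Characteristic equation: r² - r - 6 = 0
Roots: r = 3, -2 (distinct real)
General solution: y = C₁e^(3x) + C₂e^(-2x)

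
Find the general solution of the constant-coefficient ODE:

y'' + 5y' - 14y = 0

Characteristic equation: r² + 5r - 14 = 0
Roots: r = 2, -7 (distinct real)
General solution: y = C₁e^(2x) + C₂e^(-7x)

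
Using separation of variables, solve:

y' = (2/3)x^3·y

Separating variables and integrating:
ln|y| = x^4/6 + C

General solution: y = Ce^(x^4/6)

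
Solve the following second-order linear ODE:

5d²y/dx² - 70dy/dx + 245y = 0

Characteristic equation: 5r² - 70r + 245 = 0
Divide by 5: r² - 14r + 49 = 0
Factored: (r - 7)² = 0
Repeated root: r = 7
General solution: y = (C₁ + C₂x)e^(7x)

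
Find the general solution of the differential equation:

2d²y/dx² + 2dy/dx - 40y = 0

Characteristic equation: 2r² + 2r - 40 = 0
Divide by 2: r² + r - 20 = 0
Roots: r = 4, -5 (distinct real)
General solution: y = C₁e^(4x) + C₂e^(-5x)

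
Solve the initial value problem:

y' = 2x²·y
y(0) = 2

General solution: y = Ce^(2x³/3)
Applying IC y(0) = 2:
Particular solution: y = 2e^(2x³/3)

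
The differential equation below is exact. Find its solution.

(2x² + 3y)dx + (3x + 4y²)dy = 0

Verify exactness: ∂M/∂y = ∂N/∂x ✓
Find F(x,y) such that ∂F/∂x = M, ∂F/∂y = N
Solution: 2x³/3 + 3xy + 4y³/3 = C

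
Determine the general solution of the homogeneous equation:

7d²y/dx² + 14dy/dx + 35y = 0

Characteristic equation: 7r² + 14r + 35 = 0
Divide by 7: r² + 2r + 5 = 0
Roots: r = -1 ± 2i (complex conjugates)
General solution: y = e^(-x)(C₁cos(2x) + C₂sin(2x))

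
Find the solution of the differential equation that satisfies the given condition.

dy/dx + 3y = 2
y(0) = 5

General solution: y = 2/3 + Ce^(-3x)
Applying y(0) = 5: C = 5 - 2/3 = 13/3
Particular solution: y = 2/3 + (13/3)e^(-3x)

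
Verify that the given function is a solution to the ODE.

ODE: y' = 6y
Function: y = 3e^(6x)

Verification:
y = 3e^(6x)
y' = 18e^(6x)
6y = 18e^(6x)
y' = 6y ✓

Yes, it is a solution.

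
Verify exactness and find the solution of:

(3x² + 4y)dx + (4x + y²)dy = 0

Verify exactness: ∂M/∂y = ∂N/∂x ✓
Find F(x,y) such that ∂F/∂x = M, ∂F/∂y = N
Solution: x³ + 4xy + y³/3 = C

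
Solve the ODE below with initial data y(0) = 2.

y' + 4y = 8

General solution: y = 2 + Ce^(-4x)
Applying y(0) = 2: C = 2 - 2 = 0
Particular solution: y = 2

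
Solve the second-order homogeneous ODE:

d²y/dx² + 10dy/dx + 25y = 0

Characteristic equation: r² + 10r + 25 = 0
Factored: (r + 5)² = 0
Repeated root: r = -5
General solution: y = (C₁ + C₂x)e^(-5x)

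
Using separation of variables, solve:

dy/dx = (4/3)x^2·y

Separating variables and integrating:
ln|y| = 4x^3/9 + C

General solution: y = Ce^(4x^3/9)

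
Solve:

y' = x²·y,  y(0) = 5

General solution: y = Ce^(x³/3)
Applying IC y(0) = 5:
Particular solution: y = 5e^(x³/3)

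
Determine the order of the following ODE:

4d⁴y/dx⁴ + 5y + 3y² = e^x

The order is 4 (highest derivative is of order 4).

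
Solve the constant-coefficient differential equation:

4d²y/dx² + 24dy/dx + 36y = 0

Characteristic equation: 4r² + 24r + 36 = 0
Divide by 4: r² + 6r + 9 = 0
Factored: (r + 3)² = 0
Repeated root: r = -3
General solution: y = (C₁ + C₂x)e^(-3x)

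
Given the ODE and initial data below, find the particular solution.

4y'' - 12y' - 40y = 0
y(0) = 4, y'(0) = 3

General solution: y = C₁e^(5x) + C₂e^(-2x)
Applying ICs: C₁ = 11/7, C₂ = 17/7
Particular solution: y = (11/7)e^(5x) + (17/7)e^(-2x)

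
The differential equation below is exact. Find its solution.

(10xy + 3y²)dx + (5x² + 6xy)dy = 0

Verify exactness: ∂M/∂y = ∂N/∂x ✓
Find F(x,y) such that ∂F/∂x = M, ∂F/∂y = N
Solution: 5x²y + 3xy² = C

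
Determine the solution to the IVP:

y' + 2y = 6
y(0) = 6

General solution: y = 3 + Ce^(-2x)
Applying y(0) = 6: C = 6 - 3 = 3
Particular solution: y = 3 + 3e^(-2x)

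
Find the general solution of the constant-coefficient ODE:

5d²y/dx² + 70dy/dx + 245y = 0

Characteristic equation: 5r² + 70r + 245 = 0
Divide by 5: r² + 14r + 49 = 0
Factored: (r + 7)² = 0
Repeated root: r = -7
General solution: y = (C₁ + C₂x)e^(-7x)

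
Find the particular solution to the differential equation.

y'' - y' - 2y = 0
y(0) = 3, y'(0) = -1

General solution: y = C₁e^(2x) + C₂e^(-x)
Applying ICs: C₁ = 2/3, C₂ = 7/3
Particular solution: y = (2/3)e^(2x) + (7/3)e^(-x)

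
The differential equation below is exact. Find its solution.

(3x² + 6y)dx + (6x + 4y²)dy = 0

Verify exactness: ∂M/∂y = ∂N/∂x ✓
Find F(x,y) such that ∂F/∂x = M, ∂F/∂y = N
Solution: x³ + 6xy + 4y³/3 = C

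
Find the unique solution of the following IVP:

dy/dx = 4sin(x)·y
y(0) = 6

General solution: y = Ce^(-4cos(x))
Applying IC y(0) = 6:
Particular solution: y = 6e^(4(1-cos(x)))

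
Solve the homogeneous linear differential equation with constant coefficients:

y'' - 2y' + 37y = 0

Characteristic equation: r² - 2r + 37 = 0
Roots: r = 1 ± 6i (complex conjugates)
General solution: y = e^x(C₁cos(6x) + C₂sin(6x))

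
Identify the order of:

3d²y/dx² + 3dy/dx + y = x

The order is 2 (highest derivative is of order 2).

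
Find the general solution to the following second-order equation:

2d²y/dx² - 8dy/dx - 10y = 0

Characteristic equation: 2r² - 8r - 10 = 0
Divide by 2: r² - 4r - 5 = 0
Roots: r = 5, -1 (distinct real)
General solution: y = C₁e^(5x) + C₂e^(-x)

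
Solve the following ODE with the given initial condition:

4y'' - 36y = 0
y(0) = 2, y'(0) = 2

General solution: y = C₁e^(3x) + C₂e^(-3x)
Applying ICs: C₁ = 4/3, C₂ = 2/3
Particular solution: y = (4/3)e^(3x) + (2/3)e^(-3x)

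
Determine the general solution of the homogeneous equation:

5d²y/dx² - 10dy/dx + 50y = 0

Characteristic equation: 5r² - 10r + 50 = 0
Divide by 5: r² - 2r + 10 = 0
Roots: r = 1 ± 3i (complex conjugates)
General solution: y = e^x(C₁cos(3x) + C₂sin(3x))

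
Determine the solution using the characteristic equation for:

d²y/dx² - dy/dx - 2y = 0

Characteristic equation: r² - r - 2 = 0
Roots: r = 2, -1 (distinct real)
General solution: y = C₁e^(2x) + C₂e^(-x)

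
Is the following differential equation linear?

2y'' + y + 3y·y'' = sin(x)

No. Nonlinear (y·y'' term)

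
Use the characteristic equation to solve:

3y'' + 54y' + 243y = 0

Characteristic equation: 3r² + 54r + 243 = 0
Divide by 3: r² + 18r + 81 = 0
Factored: (r + 9)² = 0
Repeated root: r = -9
General solution: y = (C₁ + C₂x)e^(-9x)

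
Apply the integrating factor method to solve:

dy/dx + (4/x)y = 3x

Using integrating factor method:

General solution: y = (1/2)x^2 + Cx^(-4)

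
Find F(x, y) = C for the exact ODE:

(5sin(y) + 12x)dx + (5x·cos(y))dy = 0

Verify exactness: ∂M/∂y = ∂N/∂x ✓
Find F(x,y) such that ∂F/∂x = M, ∂F/∂y = N
Solution: 5x·sin(y) + 6x² = C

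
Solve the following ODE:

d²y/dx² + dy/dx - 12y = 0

Characteristic equation: r² + r - 12 = 0
Roots: r = 3, -4 (distinct real)
General solution: y = C₁e^(3x) + C₂e^(-4x)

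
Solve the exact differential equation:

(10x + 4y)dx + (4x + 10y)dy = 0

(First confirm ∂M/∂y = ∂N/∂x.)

Verify exactness: ∂M/∂y = ∂N/∂x ✓
Find F(x,y) such that ∂F/∂x = M, ∂F/∂y = N
Solution: 5x² + 4xy + 5y² = C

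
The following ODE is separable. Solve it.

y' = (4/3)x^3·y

Separating variables and integrating:
ln|y| = x^4/3 + C

General solution: y = Ce^(x^4/3)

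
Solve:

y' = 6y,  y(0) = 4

General solution: y = Ce^(6x)
Applying IC y(0) = 4:
Particular solution: y = 4e^(6x)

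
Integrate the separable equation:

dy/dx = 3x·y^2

Separating variables and integrating:
-1/y = 3x^2/2 + C

General solution: y^-1 = (-3/2)x^2 + C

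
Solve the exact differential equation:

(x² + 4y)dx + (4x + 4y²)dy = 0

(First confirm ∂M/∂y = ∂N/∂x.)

Verify exactness: ∂M/∂y = ∂N/∂x ✓
Find F(x,y) such that ∂F/∂x = M, ∂F/∂y = N
Solution: x³/3 + 4xy + 4y³/3 = C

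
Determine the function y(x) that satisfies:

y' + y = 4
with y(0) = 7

General solution: y = 4 + Ce^(-x)
Applying y(0) = 7: C = 7 - 4 = 3
Particular solution: y = 4 + 3e^(-x)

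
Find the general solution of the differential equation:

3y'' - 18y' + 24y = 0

Characteristic equation: 3r² - 18r + 24 = 0
Divide by 3: r² - 6r + 8 = 0
Roots: r = 2, 4 (distinct real)
General solution: y = C₁e^(2x) + C₂e^(4x)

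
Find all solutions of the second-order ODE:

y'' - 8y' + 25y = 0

Characteristic equation: r² - 8r + 25 = 0
Roots: r = 4 ± 3i (complex conjugates)
General solution: y = e^(4x)(C₁cos(3x) + C₂sin(3x))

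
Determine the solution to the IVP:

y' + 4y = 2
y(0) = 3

General solution: y = 1/2 + Ce^(-4x)
Applying y(0) = 3: C = 3 - 1/2 = 5/2
Particular solution: y = 1/2 + (5/2)e^(-4x)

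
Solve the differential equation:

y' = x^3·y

Separating variables and integrating:
ln|y| = x^4/4 + C

General solution: y = Ce^(x^4/4)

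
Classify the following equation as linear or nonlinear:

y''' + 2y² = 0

Nonlinear (y² term)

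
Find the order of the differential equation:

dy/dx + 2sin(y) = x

The order is 1 (highest derivative is of order 1).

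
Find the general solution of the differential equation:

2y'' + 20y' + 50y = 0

Characteristic equation: 2r² + 20r + 50 = 0
Divide by 2: r² + 10r + 25 = 0
Factored: (r + 5)² = 0
Repeated root: r = -5
General solution: y = (C₁ + C₂x)e^(-5x)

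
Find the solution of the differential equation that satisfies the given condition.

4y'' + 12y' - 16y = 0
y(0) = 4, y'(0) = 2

General solution: y = C₁e^x + C₂e^(-4x)
Applying ICs: C₁ = 18/5, C₂ = 2/5
Particular solution: y = (18/5)e^x + (2/5)e^(-4x)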